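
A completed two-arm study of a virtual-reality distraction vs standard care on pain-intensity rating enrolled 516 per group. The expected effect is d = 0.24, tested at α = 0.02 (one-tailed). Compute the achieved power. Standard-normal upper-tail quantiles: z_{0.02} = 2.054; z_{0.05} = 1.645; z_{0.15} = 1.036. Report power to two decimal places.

power ≈ 0.96

For two equal groups, power = Φ(d·√(n/2) − z_{α}).
d·√(n/2) = 0.24 × √(516/2) = 0.24 × 16.062 = 3.855.
z_β = 3.855 − 2.054 = 1.801.
Power = Φ(1.801) = 0.964.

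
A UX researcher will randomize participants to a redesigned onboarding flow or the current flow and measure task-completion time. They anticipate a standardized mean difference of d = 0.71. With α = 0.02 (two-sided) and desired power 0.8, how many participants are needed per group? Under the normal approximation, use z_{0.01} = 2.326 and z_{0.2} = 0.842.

n = 40 per group

For two independent groups with equal n: n = 2·((z_{α/2} + z_β) / d)².
z_{α/2} + z_β = 2.326 + 0.842 = 3.168.
n = 2 × (3.168 / 0.71)² = 2 × 4.462² = 2 × 19.91 = 39.8.
Round up to the next whole participant.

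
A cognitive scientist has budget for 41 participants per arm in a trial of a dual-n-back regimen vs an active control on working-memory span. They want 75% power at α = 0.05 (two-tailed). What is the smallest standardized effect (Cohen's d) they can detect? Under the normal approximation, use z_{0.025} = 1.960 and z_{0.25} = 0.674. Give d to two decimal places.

d_min ≈ 0.58

For two independent groups of n = 41 each: d_min = (z_{α/2} + z_β)·√(2/n).
z-sum = 1.960 + 0.674 = 2.634.
d_min = 2.634 × √(2/41) = 2.634 × 0.2209 = 0.582.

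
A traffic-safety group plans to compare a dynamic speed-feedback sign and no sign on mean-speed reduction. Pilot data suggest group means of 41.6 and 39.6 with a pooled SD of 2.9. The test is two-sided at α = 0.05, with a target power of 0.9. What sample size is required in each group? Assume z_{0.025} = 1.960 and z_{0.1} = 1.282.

Cohen's d = |M₁ − M₂| / SD_pooled = |41.6 − 39.6| / 2.9 = 2.0 / 2.9 = 0.690.
For two independent groups with equal n: n = 2·((z_{α/2} + z_β) / d)².
z_{α/2} + z_β = 1.960 + 1.282 = 3.242.
n = 2 × (3.242 / 0.690)² = 2 × 4.699² = 2 × 22.08 = 44.2.
Round up to the next whole participant.

n = 45 per group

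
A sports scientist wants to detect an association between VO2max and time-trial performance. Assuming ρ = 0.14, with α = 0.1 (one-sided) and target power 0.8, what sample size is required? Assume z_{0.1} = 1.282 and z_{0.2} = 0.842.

Fisher's z: C = ½·ln((1+r)/(1−r)) = ½·ln(1.3256) = 0.1409.
n = ((z_{α} + z_β)/C)² + 3.
(1.282 + 0.842) / 0.1409 = 2.124 / 0.1409 = 15.075.
n = 15.075² + 3 = 227.24 + 3 = 230.2.
Round up.

n = 231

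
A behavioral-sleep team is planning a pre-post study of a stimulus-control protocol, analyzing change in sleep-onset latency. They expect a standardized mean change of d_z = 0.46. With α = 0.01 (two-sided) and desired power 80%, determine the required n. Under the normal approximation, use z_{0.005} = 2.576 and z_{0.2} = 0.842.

n = 56 pairs

For a paired (one-sample on differences) test: n = ((z_{α/2} + z_β) / d)².
z_{α/2} + z_β = 2.576 + 0.842 = 3.418.
n = (3.418 / 0.46)² = 7.430² = 55.21.
Round up.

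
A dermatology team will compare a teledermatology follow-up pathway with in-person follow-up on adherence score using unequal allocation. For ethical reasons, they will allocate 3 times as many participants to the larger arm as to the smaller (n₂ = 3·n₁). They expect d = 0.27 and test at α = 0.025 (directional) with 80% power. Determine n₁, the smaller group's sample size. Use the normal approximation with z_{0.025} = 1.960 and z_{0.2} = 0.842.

n₁ = 144

With allocation ratio k = n₂/n₁ = 3, Var(x̄₁−x̄₂) = σ²(1/n₁ + 1/(k·n₁)) = σ²·(k+1)/(k·n₁).
So n₁ = (1 + 1/k)·((z_{α} + z_β)/d)² = 1.333 × (2.802/0.27)².
n₁ = 1.333 × 107.70 = 143.6.
Round up: n₁ = 144, giving n₂ = 3 × 144 = 432.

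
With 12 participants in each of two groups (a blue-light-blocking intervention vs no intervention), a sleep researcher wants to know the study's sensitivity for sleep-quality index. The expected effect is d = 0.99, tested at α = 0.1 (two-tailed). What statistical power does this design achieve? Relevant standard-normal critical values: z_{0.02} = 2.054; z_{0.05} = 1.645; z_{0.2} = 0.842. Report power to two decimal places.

For two equal groups, power = Φ(d·√(n/2) − z_{α/2}).
d·√(n/2) = 0.99 × √(12/2) = 0.99 × 2.449 = 2.425.
z_β = 2.425 − 1.645 = 0.780.
Power = Φ(0.780) = 0.782.

power ≈ 0.78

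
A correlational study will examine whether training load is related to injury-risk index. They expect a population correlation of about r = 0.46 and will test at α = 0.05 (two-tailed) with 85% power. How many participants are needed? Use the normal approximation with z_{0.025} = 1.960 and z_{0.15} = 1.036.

n = 40

Fisher's z: C = ½·ln((1+r)/(1−r)) = ½·ln(2.7037) = 0.4973.
n = ((z_{α/2} + z_β)/C)² + 3.
(1.960 + 1.036) / 0.4973 = 2.996 / 0.4973 = 6.025.
n = 6.025² + 3 = 36.29 + 3 = 39.3.
Round up.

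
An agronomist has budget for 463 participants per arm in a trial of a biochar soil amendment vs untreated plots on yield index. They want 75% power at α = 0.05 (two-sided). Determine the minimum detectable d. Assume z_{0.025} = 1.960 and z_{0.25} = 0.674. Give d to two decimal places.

For two independent groups of n = 463 each: d_min = (z_{α/2} + z_β)·√(2/n).
z-sum = 1.960 + 0.674 = 2.634.
d_min = 2.634 × √(2/463) = 2.634 × 0.0657 = 0.173.

d_min ≈ 0.17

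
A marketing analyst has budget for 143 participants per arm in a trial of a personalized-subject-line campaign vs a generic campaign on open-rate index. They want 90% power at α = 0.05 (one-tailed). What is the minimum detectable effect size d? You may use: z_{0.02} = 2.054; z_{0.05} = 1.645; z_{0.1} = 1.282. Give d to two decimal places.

For two independent groups of n = 143 each: d_min = (z_{α} + z_β)·√(2/n).
z-sum = 1.645 + 1.282 = 2.927.
d_min = 2.927 × √(2/143) = 2.927 × 0.1183 = 0.346.

d_min ≈ 0.35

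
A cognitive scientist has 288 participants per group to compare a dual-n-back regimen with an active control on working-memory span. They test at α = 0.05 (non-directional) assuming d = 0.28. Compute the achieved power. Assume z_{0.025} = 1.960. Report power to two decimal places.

For two equal groups, power = Φ(d·√(n/2) − z_{α/2}).
d·√(n/2) = 0.28 × √(288/2) = 0.28 × 12.000 = 3.360.
z_β = 3.360 − 1.960 = 1.400.
Power = Φ(1.400) = 0.919.

power ≈ 0.92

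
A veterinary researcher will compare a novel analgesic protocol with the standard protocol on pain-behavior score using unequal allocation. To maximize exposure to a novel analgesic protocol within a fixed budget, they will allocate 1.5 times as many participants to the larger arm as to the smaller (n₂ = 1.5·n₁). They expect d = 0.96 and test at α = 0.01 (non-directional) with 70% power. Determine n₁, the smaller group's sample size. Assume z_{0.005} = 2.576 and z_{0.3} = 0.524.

n₁ = 18

With allocation ratio k = n₂/n₁ = 1.5, Var(x̄₁−x̄₂) = σ²(1/n₁ + 1/(k·n₁)) = σ²·(k+1)/(k·n₁).
So n₁ = (1 + 1/k)·((z_{α/2} + z_β)/d)² = 1.667 × (3.100/0.96)².
n₁ = 1.667 × 10.43 = 17.4.
Round up: n₁ = 18, giving n₂ = 1.5 × 18 = 27.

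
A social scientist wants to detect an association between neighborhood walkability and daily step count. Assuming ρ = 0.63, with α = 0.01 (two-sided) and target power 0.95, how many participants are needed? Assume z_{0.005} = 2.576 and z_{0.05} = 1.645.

n = 36

Fisher's z: C = ½·ln((1+r)/(1−r)) = ½·ln(4.4054) = 0.7414.
n = ((z_{α/2} + z_β)/C)² + 3.
(2.576 + 1.645) / 0.7414 = 4.221 / 0.7414 = 5.693.
n = 5.693² + 3 = 32.41 + 3 = 35.4.
Round up.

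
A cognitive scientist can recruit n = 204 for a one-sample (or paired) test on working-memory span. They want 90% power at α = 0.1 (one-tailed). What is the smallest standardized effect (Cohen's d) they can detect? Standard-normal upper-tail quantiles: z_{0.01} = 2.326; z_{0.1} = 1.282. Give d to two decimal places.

For a single sample (or paired design) of n = 204: d_min = (z_{α} + z_β)/√n.
z-sum = 1.282 + 1.282 = 2.564.
d_min = 2.564 / √204 = 2.564 / 14.283 = 0.180.

d_min ≈ 0.18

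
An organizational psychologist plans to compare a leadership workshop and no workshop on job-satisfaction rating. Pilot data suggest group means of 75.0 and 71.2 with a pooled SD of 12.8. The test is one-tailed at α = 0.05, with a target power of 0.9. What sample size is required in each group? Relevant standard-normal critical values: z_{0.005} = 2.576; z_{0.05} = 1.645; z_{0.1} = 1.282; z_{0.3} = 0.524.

n = 195 per group

Cohen's d = |M₁ − M₂| / SD_pooled = |75.0 − 71.2| / 12.8 = 3.8 / 12.8 = 0.297.
For two independent groups with equal n: n = 2·((z_{α} + z_β) / d)².
z_{α} + z_β = 1.645 + 1.282 = 2.927.
n = 2 × (2.927 / 0.297)² = 2 × 9.855² = 2 × 97.13 = 194.3.
Round up to the next whole participant.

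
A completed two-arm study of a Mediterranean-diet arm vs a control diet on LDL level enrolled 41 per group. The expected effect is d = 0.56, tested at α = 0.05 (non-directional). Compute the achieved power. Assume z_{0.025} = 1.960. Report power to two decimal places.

power ≈ 0.72

For two equal groups, power = Φ(d·√(n/2) − z_{α/2}).
d·√(n/2) = 0.56 × √(41/2) = 0.56 × 4.528 = 2.536.
z_β = 2.536 − 1.960 = 0.576.
Power = Φ(0.576) = 0.718.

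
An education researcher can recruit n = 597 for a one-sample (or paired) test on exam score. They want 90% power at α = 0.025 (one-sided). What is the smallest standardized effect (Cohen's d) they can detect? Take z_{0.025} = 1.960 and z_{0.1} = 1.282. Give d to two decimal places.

d_min ≈ 0.13

For a single sample (or paired design) of n = 597: d_min = (z_{α} + z_β)/√n.
z-sum = 1.960 + 1.282 = 3.242.
d_min = 3.242 / √597 = 3.242 / 24.434 = 0.133.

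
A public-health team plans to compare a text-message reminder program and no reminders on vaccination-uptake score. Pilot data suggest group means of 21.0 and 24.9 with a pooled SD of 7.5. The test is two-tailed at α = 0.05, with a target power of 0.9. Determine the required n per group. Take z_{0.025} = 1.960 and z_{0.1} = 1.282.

Cohen's d = |M₁ − M₂| / SD_pooled = |21.0 − 24.9| / 7.5 = 3.9 / 7.5 = 0.520.
For two independent groups with equal n: n = 2·((z_{α/2} + z_β) / d)².
z_{α/2} + z_β = 1.960 + 1.282 = 3.242.
n = 2 × (3.242 / 0.520)² = 2 × 6.235² = 2 × 38.87 = 77.7.
Round up to the next whole participant.

n = 78 per group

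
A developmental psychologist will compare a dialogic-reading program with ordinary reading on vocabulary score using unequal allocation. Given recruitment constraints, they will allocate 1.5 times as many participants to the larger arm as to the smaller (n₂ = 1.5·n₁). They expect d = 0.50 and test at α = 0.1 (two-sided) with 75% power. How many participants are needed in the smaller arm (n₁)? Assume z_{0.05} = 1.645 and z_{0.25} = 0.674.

n₁ = 36

With allocation ratio k = n₂/n₁ = 1.5, Var(x̄₁−x̄₂) = σ²(1/n₁ + 1/(k·n₁)) = σ²·(k+1)/(k·n₁).
So n₁ = (1 + 1/k)·((z_{α/2} + z_β)/d)² = 1.667 × (2.319/0.50)².
n₁ = 1.667 × 21.51 = 35.9.
Round up: n₁ = 36, giving n₂ = 1.5 × 36 = 54.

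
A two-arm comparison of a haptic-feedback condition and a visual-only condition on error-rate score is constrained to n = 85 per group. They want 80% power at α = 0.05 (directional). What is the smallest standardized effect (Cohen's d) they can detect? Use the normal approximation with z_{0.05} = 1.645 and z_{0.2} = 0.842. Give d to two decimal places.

d_min ≈ 0.38

For two independent groups of n = 85 each: d_min = (z_{α} + z_β)·√(2/n).
z-sum = 1.645 + 0.842 = 2.487.
d_min = 2.487 × √(2/85) = 2.487 × 0.1534 = 0.381.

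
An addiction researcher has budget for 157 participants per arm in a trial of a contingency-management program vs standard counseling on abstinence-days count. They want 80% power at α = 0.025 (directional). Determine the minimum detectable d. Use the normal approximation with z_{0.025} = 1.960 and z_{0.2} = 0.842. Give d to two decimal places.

For two independent groups of n = 157 each: d_min = (z_{α} + z_β)·√(2/n).
z-sum = 1.960 + 0.842 = 2.802.
d_min = 2.802 × √(2/157) = 2.802 × 0.1129 = 0.316.

d_min ≈ 0.32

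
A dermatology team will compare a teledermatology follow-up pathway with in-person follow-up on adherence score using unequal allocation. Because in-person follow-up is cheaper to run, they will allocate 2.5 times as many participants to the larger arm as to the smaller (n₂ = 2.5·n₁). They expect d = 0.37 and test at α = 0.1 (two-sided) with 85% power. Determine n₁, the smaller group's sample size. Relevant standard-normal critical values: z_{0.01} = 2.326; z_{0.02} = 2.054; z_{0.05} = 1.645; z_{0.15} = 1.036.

With allocation ratio k = n₂/n₁ = 2.5, Var(x̄₁−x̄₂) = σ²(1/n₁ + 1/(k·n₁)) = σ²·(k+1)/(k·n₁).
So n₁ = (1 + 1/k)·((z_{α/2} + z_β)/d)² = 1.400 × (2.681/0.37)².
n₁ = 1.400 × 52.50 = 73.5.
Round up: n₁ = 74, giving n₂ = 2.5 × 74 = 185.

n₁ = 74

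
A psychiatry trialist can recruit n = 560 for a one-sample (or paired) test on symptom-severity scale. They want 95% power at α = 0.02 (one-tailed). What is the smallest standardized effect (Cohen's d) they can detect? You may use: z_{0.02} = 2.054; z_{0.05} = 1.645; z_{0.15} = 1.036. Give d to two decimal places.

For a single sample (or paired design) of n = 560: d_min = (z_{α} + z_β)/√n.
z-sum = 2.054 + 1.645 = 3.699.
d_min = 3.699 / √560 = 3.699 / 23.664 = 0.156.

d_min ≈ 0.16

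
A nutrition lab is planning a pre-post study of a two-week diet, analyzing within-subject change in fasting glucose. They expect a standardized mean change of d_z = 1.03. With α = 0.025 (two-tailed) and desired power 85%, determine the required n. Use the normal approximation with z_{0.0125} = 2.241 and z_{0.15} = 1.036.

For a paired (one-sample on differences) test: n = ((z_{α/2} + z_β) / d)².
z_{α/2} + z_β = 2.241 + 1.036 = 3.277.
n = (3.277 / 1.03)² = 3.182² = 10.12.
Round up.

n = 11 pairs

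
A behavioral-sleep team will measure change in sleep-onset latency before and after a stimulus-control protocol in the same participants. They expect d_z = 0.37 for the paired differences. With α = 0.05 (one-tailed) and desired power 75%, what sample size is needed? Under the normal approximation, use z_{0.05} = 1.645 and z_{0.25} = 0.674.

For a paired (one-sample on differences) test: n = ((z_{α} + z_β) / d)².
z_{α} + z_β = 1.645 + 0.674 = 2.319.
n = (2.319 / 0.37)² = 6.268² = 39.28.
Round up.

n = 40 pairs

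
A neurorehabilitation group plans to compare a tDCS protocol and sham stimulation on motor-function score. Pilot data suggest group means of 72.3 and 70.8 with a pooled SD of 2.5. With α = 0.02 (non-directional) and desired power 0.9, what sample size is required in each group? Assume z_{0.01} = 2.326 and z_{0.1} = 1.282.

Cohen's d = |M₁ − M₂| / SD_pooled = |72.3 − 70.8| / 2.5 = 1.5 / 2.5 = 0.600.
For two independent groups with equal n: n = 2·((z_{α/2} + z_β) / d)².
z_{α/2} + z_β = 2.326 + 1.282 = 3.608.
n = 2 × (3.608 / 0.600)² = 2 × 6.013² = 2 × 36.16 = 72.3.
Round up to the next whole participant.

n = 73 per group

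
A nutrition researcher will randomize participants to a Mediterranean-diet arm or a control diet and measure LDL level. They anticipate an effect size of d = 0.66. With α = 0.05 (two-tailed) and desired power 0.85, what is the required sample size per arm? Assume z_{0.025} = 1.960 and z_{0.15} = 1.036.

n = 42 per group

For two independent groups with equal n: n = 2·((z_{α/2} + z_β) / d)².
z_{α/2} + z_β = 1.960 + 1.036 = 2.996.
n = 2 × (2.996 / 0.66)² = 2 × 4.539² = 2 × 20.61 = 41.2.
Round up to the next whole participant.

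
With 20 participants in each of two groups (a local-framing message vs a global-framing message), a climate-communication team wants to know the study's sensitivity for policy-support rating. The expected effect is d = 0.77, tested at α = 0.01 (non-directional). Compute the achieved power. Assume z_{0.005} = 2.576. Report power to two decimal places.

power ≈ 0.44

For two equal groups, power = Φ(d·√(n/2) − z_{α/2}).
d·√(n/2) = 0.77 × √(20/2) = 0.77 × 3.162 = 2.435.
z_β = 2.435 − 2.576 = -0.141.
Power = Φ(-0.141) = 0.444.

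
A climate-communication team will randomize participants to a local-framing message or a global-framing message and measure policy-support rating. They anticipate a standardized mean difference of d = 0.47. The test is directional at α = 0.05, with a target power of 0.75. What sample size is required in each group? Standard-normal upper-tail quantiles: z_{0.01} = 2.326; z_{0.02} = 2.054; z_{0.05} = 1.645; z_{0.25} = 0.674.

For two independent groups with equal n: n = 2·((z_{α} + z_β) / d)².
z_{α} + z_β = 1.645 + 0.674 = 2.319.
n = 2 × (2.319 / 0.47)² = 2 × 4.934² = 2 × 24.34 = 48.7.
Round up to the next whole participant.

n = 49 per group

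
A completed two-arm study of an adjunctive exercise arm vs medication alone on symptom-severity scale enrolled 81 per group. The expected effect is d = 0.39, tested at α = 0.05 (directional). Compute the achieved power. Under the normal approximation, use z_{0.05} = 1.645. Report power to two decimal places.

power ≈ 0.80

For two equal groups, power = Φ(d·√(n/2) − z_{α}).
d·√(n/2) = 0.39 × √(81/2) = 0.39 × 6.364 = 2.482.
z_β = 2.482 − 1.645 = 0.837.
Power = Φ(0.837) = 0.799.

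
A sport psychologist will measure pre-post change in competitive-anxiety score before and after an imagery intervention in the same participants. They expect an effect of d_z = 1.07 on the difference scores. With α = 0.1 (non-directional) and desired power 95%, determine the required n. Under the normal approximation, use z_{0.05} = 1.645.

n = 10 pairs

For a paired (one-sample on differences) test: n = ((z_{α/2} + z_β) / d)².
z_{α/2} + z_β = 1.645 + 1.645 = 3.290.
n = (3.290 / 1.07)² = 3.075² = 9.45.
Round up.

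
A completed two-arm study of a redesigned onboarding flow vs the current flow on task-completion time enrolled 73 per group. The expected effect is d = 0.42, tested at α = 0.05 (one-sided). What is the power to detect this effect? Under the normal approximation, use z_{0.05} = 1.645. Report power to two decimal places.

power ≈ 0.81

For two equal groups, power = Φ(d·√(n/2) − z_{α}).
d·√(n/2) = 0.42 × √(73/2) = 0.42 × 6.042 = 2.537.
z_β = 2.537 − 1.645 = 0.892.
Power = Φ(0.892) = 0.814.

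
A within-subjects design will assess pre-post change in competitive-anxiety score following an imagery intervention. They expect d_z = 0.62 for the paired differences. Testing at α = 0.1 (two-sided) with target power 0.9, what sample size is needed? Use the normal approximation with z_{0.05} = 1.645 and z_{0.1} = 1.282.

For a paired (one-sample on differences) test: n = ((z_{α/2} + z_β) / d)².
z_{α/2} + z_β = 1.645 + 1.282 = 2.927.
n = (2.927 / 0.62)² = 4.721² = 22.29.
Round up.

n = 23 pairs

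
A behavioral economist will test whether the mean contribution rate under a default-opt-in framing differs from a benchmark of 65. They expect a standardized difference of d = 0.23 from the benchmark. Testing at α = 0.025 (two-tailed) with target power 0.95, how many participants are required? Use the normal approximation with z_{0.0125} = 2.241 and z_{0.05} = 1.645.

For a one-sample test: n = ((z_{α/2} + z_β) / d)².
z_{α/2} + z_β = 2.241 + 1.645 = 3.886.
n = (3.886 / 0.23)² = 16.896² = 285.46.
Round up.

n = 286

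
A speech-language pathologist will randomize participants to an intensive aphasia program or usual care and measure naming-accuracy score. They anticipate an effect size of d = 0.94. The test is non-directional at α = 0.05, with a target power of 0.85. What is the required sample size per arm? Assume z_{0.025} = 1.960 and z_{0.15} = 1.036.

For two independent groups with equal n: n = 2·((z_{α/2} + z_β) / d)².
z_{α/2} + z_β = 1.960 + 1.036 = 2.996.
n = 2 × (2.996 / 0.94)² = 2 × 3.187² = 2 × 10.16 = 20.3.
Round up to the next whole participant.

n = 21 per group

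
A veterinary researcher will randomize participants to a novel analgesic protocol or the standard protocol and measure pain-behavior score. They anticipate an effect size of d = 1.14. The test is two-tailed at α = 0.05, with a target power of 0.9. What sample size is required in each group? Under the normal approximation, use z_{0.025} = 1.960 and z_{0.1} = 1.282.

For two independent groups with equal n: n = 2·((z_{α/2} + z_β) / d)².
z_{α/2} + z_β = 1.960 + 1.282 = 3.242.
n = 2 × (3.242 / 1.14)² = 2 × 2.844² = 2 × 8.09 = 16.2.
Round up to the next whole participant.

n = 17 per group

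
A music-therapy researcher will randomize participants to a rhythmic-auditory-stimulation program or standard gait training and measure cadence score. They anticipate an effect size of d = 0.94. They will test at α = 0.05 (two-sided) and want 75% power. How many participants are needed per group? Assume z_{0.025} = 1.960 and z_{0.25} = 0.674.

For two independent groups with equal n: n = 2·((z_{α/2} + z_β) / d)².
z_{α/2} + z_β = 1.960 + 0.674 = 2.634.
n = 2 × (2.634 / 0.94)² = 2 × 2.802² = 2 × 7.85 = 15.7.
Round up to the next whole participant.

n = 16 per group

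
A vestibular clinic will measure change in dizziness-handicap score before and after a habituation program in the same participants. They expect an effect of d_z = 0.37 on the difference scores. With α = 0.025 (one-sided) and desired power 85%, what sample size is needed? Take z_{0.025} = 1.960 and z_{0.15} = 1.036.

For a paired (one-sample on differences) test: n = ((z_{α} + z_β) / d)².
z_{α} + z_β = 1.960 + 1.036 = 2.996.
n = (2.996 / 0.37)² = 8.097² = 65.57.
Round up.

n = 66 pairs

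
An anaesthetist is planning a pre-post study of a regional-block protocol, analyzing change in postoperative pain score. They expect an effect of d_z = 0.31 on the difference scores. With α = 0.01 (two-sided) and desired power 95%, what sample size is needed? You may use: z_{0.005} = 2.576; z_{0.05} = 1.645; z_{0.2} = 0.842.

n = 186 pairs

For a paired (one-sample on differences) test: n = ((z_{α/2} + z_β) / d)².
z_{α/2} + z_β = 2.576 + 1.645 = 4.221.
n = (4.221 / 0.31)² = 13.616² = 185.40.
Round up.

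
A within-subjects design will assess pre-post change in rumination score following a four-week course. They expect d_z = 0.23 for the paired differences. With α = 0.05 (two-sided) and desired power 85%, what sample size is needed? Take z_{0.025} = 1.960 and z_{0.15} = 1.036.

For a paired (one-sample on differences) test: n = ((z_{α/2} + z_β) / d)².
z_{α/2} + z_β = 1.960 + 1.036 = 2.996.
n = (2.996 / 0.23)² = 13.026² = 169.68.
Round up.

n = 170 pairs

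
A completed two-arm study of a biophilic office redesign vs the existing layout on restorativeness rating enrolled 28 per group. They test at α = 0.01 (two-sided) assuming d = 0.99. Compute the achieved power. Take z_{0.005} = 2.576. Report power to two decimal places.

power ≈ 0.87

For two equal groups, power = Φ(d·√(n/2) − z_{α/2}).
d·√(n/2) = 0.99 × √(28/2) = 0.99 × 3.742 = 3.704.
z_β = 3.704 − 2.576 = 1.128.
Power = Φ(1.128) = 0.870.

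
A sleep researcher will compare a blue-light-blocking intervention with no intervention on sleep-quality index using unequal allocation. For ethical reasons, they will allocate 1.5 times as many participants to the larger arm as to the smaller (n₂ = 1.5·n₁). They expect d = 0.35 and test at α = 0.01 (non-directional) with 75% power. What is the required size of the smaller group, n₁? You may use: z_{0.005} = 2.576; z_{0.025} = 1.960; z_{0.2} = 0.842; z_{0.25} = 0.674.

With allocation ratio k = n₂/n₁ = 1.5, Var(x̄₁−x̄₂) = σ²(1/n₁ + 1/(k·n₁)) = σ²·(k+1)/(k·n₁).
So n₁ = (1 + 1/k)·((z_{α/2} + z_β)/d)² = 1.667 × (3.250/0.35)².
n₁ = 1.667 × 86.22 = 143.7.
Round up: n₁ = 144, giving n₂ = 1.5 × 144 = 216.

n₁ = 144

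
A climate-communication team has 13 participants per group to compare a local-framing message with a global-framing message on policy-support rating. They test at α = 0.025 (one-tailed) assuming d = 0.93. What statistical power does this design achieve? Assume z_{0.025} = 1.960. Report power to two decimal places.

power ≈ 0.66

For two equal groups, power = Φ(d·√(n/2) − z_{α}).
d·√(n/2) = 0.93 × √(13/2) = 0.93 × 2.550 = 2.371.
z_β = 2.371 − 1.960 = 0.411.
Power = Φ(0.411) = 0.659.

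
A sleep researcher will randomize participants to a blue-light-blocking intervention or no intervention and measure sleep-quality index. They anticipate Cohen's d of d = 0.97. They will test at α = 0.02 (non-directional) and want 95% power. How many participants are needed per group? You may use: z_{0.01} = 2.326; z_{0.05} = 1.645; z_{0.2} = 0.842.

For two independent groups with equal n: n = 2·((z_{α/2} + z_β) / d)².
z_{α/2} + z_β = 2.326 + 1.645 = 3.971.
n = 2 × (3.971 / 0.97)² = 2 × 4.094² = 2 × 16.76 = 33.5.
Round up to the next whole participant.

n = 34 per group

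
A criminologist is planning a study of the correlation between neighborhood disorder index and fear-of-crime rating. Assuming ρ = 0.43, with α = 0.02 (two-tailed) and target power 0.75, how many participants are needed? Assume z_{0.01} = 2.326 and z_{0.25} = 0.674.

n = 46

Fisher's z: C = ½·ln((1+r)/(1−r)) = ½·ln(2.5088) = 0.4599.
n = ((z_{α/2} + z_β)/C)² + 3.
(2.326 + 0.674) / 0.4599 = 3.000 / 0.4599 = 6.523.
n = 6.523² + 3 = 42.55 + 3 = 45.6.
Round up.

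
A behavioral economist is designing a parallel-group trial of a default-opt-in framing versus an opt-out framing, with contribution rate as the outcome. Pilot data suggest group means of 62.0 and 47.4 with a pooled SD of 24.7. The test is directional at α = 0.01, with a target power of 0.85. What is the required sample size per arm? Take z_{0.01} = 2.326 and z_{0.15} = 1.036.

n = 65 per group

Cohen's d = |M₁ − M₂| / SD_pooled = |62.0 − 47.4| / 24.7 = 14.6 / 24.7 = 0.591.
For two independent groups with equal n: n = 2·((z_{α} + z_β) / d)².
z_{α} + z_β = 2.326 + 1.036 = 3.362.
n = 2 × (3.362 / 0.591)² = 2 × 5.689² = 2 × 32.36 = 64.7.
Round up to the next whole participant.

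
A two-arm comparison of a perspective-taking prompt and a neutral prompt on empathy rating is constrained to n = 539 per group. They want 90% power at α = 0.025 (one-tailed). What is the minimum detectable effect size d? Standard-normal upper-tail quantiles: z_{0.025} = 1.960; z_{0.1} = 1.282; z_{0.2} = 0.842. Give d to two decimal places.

For two independent groups of n = 539 each: d_min = (z_{α} + z_β)·√(2/n).
z-sum = 1.960 + 1.282 = 3.242.
d_min = 3.242 × √(2/539) = 3.242 × 0.0609 = 0.197.

d_min ≈ 0.20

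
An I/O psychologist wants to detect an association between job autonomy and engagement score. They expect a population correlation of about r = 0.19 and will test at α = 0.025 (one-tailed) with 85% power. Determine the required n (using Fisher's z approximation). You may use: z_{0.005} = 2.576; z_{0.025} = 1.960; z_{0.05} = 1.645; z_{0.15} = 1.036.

n = 246

Fisher's z: C = ½·ln((1+r)/(1−r)) = ½·ln(1.4691) = 0.1923.
n = ((z_{α} + z_β)/C)² + 3.
(1.960 + 1.036) / 0.1923 = 2.996 / 0.1923 = 15.580.
n = 15.580² + 3 = 242.73 + 3 = 245.7.
Round up.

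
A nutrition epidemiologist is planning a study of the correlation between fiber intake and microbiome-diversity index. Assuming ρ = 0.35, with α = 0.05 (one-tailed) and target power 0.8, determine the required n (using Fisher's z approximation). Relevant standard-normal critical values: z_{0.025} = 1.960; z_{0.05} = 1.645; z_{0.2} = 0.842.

n = 50

Fisher's z: C = ½·ln((1+r)/(1−r)) = ½·ln(2.0769) = 0.3654.
n = ((z_{α} + z_β)/C)² + 3.
(1.645 + 0.842) / 0.3654 = 2.487 / 0.3654 = 6.806.
n = 6.806² + 3 = 46.32 + 3 = 49.3.
Round up.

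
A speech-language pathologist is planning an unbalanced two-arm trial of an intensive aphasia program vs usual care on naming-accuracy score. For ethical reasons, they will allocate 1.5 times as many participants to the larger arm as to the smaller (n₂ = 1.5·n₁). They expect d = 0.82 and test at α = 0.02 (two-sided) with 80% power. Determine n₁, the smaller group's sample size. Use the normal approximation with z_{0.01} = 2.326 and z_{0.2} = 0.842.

With allocation ratio k = n₂/n₁ = 1.5, Var(x̄₁−x̄₂) = σ²(1/n₁ + 1/(k·n₁)) = σ²·(k+1)/(k·n₁).
So n₁ = (1 + 1/k)·((z_{α/2} + z_β)/d)² = 1.667 × (3.168/0.82)².
n₁ = 1.667 × 14.93 = 24.9.
Round up: n₁ = 25, giving n₂ = ⌈1.5 × 25⌉ = ⌈37.5⌉ = 38.

n₁ = 25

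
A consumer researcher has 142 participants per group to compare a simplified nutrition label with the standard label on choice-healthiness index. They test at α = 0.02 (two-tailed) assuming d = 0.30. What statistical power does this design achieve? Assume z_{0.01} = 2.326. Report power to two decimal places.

power ≈ 0.58

For two equal groups, power = Φ(d·√(n/2) − z_{α/2}).
d·√(n/2) = 0.30 × √(142/2) = 0.30 × 8.426 = 2.528.
z_β = 2.528 − 2.326 = 0.202.
Power = Φ(0.202) = 0.580.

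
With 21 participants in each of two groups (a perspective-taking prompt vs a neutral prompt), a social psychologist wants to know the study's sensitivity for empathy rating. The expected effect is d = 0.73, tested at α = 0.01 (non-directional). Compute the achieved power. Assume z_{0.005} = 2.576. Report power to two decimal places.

power ≈ 0.42

For two equal groups, power = Φ(d·√(n/2) − z_{α/2}).
d·√(n/2) = 0.73 × √(21/2) = 0.73 × 3.240 = 2.365.
z_β = 2.365 − 2.576 = -0.211.
Power = Φ(-0.211) = 0.417.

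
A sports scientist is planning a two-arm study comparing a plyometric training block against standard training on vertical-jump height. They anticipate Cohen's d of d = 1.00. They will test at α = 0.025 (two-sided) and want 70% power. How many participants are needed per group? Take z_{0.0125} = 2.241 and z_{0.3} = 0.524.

n = 16 per group

For two independent groups with equal n: n = 2·((z_{α/2} + z_β) / d)².
z_{α/2} + z_β = 2.241 + 0.524 = 2.765.
n = 2 × (2.765 / 1.00)² = 2 × 2.765² = 2 × 7.65 = 15.3.
Round up to the next whole participant.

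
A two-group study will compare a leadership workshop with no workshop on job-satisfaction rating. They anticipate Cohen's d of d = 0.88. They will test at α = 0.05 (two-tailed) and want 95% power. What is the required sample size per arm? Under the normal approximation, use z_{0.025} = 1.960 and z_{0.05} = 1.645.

For two independent groups with equal n: n = 2·((z_{α/2} + z_β) / d)².
z_{α/2} + z_β = 1.960 + 1.645 = 3.605.
n = 2 × (3.605 / 0.88)² = 2 × 4.097² = 2 × 16.78 = 33.6.
Round up to the next whole participant.

n = 34 per group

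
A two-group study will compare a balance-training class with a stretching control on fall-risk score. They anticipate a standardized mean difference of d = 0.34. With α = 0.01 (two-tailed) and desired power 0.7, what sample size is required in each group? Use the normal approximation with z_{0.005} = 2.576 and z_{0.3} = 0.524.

n = 167 per group

For two independent groups with equal n: n = 2·((z_{α/2} + z_β) / d)².
z_{α/2} + z_β = 2.576 + 0.524 = 3.100.
n = 2 × (3.100 / 0.34)² = 2 × 9.118² = 2 × 83.13 = 166.3.
Round up to the next whole participant.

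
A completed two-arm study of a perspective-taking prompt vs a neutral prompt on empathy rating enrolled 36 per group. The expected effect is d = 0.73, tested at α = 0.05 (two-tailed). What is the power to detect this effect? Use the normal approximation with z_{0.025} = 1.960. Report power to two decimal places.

power ≈ 0.87

For two equal groups, power = Φ(d·√(n/2) − z_{α/2}).
d·√(n/2) = 0.73 × √(36/2) = 0.73 × 4.243 = 3.097.
z_β = 3.097 − 1.960 = 1.137.
Power = Φ(1.137) = 0.872.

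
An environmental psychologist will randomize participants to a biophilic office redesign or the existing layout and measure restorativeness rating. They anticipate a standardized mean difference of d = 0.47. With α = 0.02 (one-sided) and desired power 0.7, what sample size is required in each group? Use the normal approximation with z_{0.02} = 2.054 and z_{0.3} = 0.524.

n = 61 per group

For two independent groups with equal n: n = 2·((z_{α} + z_β) / d)².
z_{α} + z_β = 2.054 + 0.524 = 2.578.
n = 2 × (2.578 / 0.47)² = 2 × 5.485² = 2 × 30.09 = 60.2.
Round up to the next whole participant.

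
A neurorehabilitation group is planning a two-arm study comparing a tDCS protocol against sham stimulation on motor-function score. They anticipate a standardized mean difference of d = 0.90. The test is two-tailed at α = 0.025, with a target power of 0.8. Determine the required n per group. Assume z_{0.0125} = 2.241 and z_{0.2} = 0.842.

For two independent groups with equal n: n = 2·((z_{α/2} + z_β) / d)².
z_{α/2} + z_β = 2.241 + 0.842 = 3.083.
n = 2 × (3.083 / 0.90)² = 2 × 3.426² = 2 × 11.73 = 23.5.
Round up to the next whole participant.

n = 24 per group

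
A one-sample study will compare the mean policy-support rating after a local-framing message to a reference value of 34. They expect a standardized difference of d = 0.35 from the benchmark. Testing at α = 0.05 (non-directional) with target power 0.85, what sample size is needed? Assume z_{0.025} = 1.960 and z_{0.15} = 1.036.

n = 74

For a one-sample test: n = ((z_{α/2} + z_β) / d)².
z_{α/2} + z_β = 1.960 + 1.036 = 2.996.
n = (2.996 / 0.35)² = 8.560² = 73.27.
Round up.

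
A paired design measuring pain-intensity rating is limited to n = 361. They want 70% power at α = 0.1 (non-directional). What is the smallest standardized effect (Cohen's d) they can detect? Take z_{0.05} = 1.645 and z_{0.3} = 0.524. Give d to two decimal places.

For a single sample (or paired design) of n = 361: d_min = (z_{α/2} + z_β)/√n.
z-sum = 1.645 + 0.524 = 2.169.
d_min = 2.169 / √361 = 2.169 / 19.000 = 0.114.

d_min ≈ 0.11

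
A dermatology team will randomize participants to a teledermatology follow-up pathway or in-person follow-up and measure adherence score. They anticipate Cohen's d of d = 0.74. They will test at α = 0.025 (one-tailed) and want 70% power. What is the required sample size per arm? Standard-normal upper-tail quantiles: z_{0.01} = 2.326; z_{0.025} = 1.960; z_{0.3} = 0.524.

n = 23 per group

For two independent groups with equal n: n = 2·((z_{α} + z_β) / d)².
z_{α} + z_β = 1.960 + 0.524 = 2.484.
n = 2 × (2.484 / 0.74)² = 2 × 3.357² = 2 × 11.27 = 22.5.
Round up to the next whole participant.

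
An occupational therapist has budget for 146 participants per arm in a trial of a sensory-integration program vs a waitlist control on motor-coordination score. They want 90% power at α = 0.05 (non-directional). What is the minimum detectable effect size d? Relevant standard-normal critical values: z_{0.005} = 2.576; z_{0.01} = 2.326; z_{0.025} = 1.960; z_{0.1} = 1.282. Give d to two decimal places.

d_min ≈ 0.38

For two independent groups of n = 146 each: d_min = (z_{α/2} + z_β)·√(2/n).
z-sum = 1.960 + 1.282 = 3.242.
d_min = 3.242 × √(2/146) = 3.242 × 0.1170 = 0.379.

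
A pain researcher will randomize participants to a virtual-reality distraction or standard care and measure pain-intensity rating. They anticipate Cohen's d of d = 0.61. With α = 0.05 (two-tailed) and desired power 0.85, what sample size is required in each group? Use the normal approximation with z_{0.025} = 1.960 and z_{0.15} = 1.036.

For two independent groups with equal n: n = 2·((z_{α/2} + z_β) / d)².
z_{α/2} + z_β = 1.960 + 1.036 = 2.996.
n = 2 × (2.996 / 0.61)² = 2 × 4.911² = 2 × 24.12 = 48.2.
Round up to the next whole participant.

n = 49 per group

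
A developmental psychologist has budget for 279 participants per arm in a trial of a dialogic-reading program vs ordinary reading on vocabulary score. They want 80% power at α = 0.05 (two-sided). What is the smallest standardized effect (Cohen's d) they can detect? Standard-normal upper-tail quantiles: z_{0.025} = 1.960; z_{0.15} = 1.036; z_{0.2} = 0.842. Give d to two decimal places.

For two independent groups of n = 279 each: d_min = (z_{α/2} + z_β)·√(2/n).
z-sum = 1.960 + 0.842 = 2.802.
d_min = 2.802 × √(2/279) = 2.802 × 0.0847 = 0.237.

d_min ≈ 0.24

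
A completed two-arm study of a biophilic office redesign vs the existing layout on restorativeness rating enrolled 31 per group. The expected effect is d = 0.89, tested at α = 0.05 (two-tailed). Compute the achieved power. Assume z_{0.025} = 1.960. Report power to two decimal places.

For two equal groups, power = Φ(d·√(n/2) − z_{α/2}).
d·√(n/2) = 0.89 × √(31/2) = 0.89 × 3.937 = 3.504.
z_β = 3.504 − 1.960 = 1.544.
Power = Φ(1.544) = 0.939.

power ≈ 0.94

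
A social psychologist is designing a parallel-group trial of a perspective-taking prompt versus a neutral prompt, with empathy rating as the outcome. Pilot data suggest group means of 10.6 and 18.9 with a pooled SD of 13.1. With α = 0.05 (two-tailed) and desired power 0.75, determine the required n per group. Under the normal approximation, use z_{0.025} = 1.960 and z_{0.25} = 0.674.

Cohen's d = |M₁ − M₂| / SD_pooled = |10.6 − 18.9| / 13.1 = 8.3 / 13.1 = 0.634.
For two independent groups with equal n: n = 2·((z_{α/2} + z_β) / d)².
z_{α/2} + z_β = 1.960 + 0.674 = 2.634.
n = 2 × (2.634 / 0.634)² = 2 × 4.155² = 2 × 17.26 = 34.5.
Round up to the next whole participant.

n = 35 per group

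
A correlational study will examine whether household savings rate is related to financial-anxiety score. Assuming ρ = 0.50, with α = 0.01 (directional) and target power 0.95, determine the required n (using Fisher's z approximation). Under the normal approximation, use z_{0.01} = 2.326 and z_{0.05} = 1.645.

n = 56

Fisher's z: C = ½·ln((1+r)/(1−r)) = ½·ln(3.0000) = 0.5493.
n = ((z_{α} + z_β)/C)² + 3.
(2.326 + 1.645) / 0.5493 = 3.971 / 0.5493 = 7.229.
n = 7.229² + 3 = 52.26 + 3 = 55.3.
Round up.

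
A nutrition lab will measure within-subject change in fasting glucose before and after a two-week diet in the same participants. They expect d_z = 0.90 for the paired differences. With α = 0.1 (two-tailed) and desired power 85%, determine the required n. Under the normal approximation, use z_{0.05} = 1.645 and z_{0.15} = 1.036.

n = 9 pairs

For a paired (one-sample on differences) test: n = ((z_{α/2} + z_β) / d)².
z_{α/2} + z_β = 1.645 + 1.036 = 2.681.
n = (2.681 / 0.90)² = 2.979² = 8.87.
Round up.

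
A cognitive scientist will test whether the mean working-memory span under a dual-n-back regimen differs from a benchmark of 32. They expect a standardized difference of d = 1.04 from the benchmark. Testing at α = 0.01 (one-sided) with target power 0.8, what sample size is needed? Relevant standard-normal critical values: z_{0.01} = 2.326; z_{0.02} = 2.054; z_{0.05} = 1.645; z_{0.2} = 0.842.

n = 10

For a one-sample test: n = ((z_{α} + z_β) / d)².
z_{α} + z_β = 2.326 + 0.842 = 3.168.
n = (3.168 / 1.04)² = 3.046² = 9.28.
Round up.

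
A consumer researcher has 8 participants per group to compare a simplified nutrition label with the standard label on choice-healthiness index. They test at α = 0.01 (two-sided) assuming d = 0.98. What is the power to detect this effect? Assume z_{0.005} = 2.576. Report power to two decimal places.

For two equal groups, power = Φ(d·√(n/2) − z_{α/2}).
d·√(n/2) = 0.98 × √(8/2) = 0.98 × 2.000 = 1.960.
z_β = 1.960 − 2.576 = -0.616.
Power = Φ(-0.616) = 0.269.

power ≈ 0.27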